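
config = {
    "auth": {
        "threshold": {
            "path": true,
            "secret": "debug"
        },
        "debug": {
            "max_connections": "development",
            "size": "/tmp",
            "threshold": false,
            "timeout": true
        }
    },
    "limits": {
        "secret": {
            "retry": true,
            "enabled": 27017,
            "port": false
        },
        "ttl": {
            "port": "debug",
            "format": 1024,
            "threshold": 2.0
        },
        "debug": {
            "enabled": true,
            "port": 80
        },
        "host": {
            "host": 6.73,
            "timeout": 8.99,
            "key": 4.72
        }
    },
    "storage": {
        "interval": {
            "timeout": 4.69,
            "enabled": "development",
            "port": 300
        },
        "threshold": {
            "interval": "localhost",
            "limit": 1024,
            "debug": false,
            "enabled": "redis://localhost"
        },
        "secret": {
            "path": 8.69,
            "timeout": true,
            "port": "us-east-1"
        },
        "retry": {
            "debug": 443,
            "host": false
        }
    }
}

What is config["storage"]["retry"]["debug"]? 443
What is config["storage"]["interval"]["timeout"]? 4.69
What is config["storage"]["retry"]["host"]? False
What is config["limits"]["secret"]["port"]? False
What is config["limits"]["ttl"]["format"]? 1024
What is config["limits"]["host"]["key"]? 4.72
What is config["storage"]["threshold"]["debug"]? False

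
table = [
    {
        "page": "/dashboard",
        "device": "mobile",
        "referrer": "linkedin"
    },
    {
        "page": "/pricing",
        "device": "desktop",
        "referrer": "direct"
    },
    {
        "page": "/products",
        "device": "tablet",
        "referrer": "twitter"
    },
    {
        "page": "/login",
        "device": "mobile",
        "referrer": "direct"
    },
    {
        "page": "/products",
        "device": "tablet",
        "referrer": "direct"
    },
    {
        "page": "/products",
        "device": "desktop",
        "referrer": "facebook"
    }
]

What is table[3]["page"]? "/login"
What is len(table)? 6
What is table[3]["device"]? "mobile"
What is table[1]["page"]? "/pricing"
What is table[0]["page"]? "/dashboard"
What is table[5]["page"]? "/products"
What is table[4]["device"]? "tablet"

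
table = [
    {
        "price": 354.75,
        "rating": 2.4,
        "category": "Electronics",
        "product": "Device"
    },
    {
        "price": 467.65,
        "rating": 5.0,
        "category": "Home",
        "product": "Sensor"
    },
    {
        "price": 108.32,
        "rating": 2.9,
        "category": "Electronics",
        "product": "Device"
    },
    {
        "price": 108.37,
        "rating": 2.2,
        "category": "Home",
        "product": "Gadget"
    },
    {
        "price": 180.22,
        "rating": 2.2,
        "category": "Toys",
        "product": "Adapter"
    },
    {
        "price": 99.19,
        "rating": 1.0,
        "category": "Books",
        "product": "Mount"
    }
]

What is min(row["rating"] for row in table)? 1.0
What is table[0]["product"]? "Device"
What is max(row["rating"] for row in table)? 5.0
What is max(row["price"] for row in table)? 467.65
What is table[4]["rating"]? 2.2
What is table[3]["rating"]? 2.2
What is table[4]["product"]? "Adapter"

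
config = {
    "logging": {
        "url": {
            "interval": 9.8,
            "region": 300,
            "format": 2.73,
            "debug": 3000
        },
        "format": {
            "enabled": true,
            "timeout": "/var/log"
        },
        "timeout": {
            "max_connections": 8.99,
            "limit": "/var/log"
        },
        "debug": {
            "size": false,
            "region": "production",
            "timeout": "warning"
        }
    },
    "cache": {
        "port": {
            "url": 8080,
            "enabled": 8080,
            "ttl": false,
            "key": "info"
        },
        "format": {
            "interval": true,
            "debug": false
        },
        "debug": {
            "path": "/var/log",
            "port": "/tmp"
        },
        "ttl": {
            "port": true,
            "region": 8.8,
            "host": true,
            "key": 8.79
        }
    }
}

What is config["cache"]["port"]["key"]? "info"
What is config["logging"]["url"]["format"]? 2.73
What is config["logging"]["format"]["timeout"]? "/var/log"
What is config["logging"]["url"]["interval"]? 9.8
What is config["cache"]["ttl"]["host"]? True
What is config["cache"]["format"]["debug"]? False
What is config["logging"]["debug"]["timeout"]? "warning"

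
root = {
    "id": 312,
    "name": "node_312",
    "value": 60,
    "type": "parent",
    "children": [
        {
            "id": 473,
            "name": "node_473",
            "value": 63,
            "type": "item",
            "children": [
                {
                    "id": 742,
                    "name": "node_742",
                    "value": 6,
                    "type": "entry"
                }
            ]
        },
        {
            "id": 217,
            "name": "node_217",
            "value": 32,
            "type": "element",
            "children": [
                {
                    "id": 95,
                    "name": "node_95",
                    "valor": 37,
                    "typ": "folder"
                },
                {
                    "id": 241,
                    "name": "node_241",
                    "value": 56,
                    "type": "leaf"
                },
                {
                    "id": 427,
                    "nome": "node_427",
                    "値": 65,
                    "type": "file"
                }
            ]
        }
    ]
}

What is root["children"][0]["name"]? "node_473"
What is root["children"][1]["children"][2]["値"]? 65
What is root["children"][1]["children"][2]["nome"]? "node_427"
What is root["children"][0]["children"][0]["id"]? 742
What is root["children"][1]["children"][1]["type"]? "leaf"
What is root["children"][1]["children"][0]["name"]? "node_95"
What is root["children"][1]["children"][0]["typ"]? "folder"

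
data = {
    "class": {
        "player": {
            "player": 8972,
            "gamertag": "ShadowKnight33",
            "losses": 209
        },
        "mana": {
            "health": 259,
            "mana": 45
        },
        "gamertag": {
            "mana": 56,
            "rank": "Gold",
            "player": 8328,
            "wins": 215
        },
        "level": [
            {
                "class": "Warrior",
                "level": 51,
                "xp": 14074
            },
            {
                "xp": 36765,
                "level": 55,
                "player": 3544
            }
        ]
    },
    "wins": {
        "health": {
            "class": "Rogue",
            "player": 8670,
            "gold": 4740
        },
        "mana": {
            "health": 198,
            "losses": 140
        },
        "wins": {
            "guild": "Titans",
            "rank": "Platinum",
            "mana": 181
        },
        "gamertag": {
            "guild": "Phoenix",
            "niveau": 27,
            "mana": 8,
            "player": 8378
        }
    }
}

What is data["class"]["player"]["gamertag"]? "ShadowKnight33"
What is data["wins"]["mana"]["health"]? 198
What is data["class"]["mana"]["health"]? 259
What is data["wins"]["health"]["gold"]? 4740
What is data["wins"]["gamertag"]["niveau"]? 27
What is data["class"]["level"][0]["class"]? "Warrior"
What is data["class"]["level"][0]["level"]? 51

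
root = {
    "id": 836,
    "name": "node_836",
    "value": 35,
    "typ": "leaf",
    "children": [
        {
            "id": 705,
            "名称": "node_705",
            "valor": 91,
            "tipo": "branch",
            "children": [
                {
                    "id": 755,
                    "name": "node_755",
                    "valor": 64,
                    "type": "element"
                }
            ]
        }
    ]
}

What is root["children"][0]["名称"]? "node_705"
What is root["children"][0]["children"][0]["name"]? "node_755"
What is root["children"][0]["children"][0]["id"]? 755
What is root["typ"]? "leaf"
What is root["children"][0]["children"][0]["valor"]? 64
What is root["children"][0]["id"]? 705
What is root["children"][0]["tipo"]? "branch"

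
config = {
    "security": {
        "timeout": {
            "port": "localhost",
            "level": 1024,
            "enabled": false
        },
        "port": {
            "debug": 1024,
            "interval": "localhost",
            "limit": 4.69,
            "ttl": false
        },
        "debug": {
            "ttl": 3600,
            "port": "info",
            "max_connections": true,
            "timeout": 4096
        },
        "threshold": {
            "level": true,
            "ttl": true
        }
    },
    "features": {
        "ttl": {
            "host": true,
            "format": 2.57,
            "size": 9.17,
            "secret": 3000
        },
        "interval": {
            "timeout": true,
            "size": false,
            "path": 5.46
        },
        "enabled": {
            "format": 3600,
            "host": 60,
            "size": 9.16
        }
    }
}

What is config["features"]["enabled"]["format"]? 3600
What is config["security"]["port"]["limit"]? 4.69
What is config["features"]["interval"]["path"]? 5.46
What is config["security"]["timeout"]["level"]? 1024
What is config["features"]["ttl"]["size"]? 9.17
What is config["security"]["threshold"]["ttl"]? True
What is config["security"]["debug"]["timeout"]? 4096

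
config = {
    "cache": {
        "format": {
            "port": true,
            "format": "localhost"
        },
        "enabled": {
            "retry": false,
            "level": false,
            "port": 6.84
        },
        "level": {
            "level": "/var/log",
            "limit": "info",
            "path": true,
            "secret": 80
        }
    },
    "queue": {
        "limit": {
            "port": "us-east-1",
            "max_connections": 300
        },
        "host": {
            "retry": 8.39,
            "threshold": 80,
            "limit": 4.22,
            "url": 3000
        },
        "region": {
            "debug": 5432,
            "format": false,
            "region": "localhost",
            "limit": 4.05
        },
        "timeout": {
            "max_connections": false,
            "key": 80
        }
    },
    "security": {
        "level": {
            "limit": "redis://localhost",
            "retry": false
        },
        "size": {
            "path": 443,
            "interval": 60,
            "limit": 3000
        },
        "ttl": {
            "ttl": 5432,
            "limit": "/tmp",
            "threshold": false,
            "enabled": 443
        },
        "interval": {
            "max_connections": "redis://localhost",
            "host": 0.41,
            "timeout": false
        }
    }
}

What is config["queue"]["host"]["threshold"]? 80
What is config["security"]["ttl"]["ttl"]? 5432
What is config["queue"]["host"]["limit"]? 4.22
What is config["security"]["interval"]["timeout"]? False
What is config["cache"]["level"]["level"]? "/var/log"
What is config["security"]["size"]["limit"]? 3000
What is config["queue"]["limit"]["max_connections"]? 300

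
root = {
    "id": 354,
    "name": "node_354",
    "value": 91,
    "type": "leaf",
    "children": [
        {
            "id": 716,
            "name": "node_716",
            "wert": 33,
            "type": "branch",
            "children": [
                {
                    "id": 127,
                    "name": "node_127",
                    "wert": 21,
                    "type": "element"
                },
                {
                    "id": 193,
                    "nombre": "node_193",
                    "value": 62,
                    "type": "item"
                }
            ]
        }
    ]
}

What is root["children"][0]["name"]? "node_716"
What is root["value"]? 91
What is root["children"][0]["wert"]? 33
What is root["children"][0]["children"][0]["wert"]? 21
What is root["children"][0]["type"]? "branch"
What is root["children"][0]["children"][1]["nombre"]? "node_193"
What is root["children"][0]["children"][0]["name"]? "node_127"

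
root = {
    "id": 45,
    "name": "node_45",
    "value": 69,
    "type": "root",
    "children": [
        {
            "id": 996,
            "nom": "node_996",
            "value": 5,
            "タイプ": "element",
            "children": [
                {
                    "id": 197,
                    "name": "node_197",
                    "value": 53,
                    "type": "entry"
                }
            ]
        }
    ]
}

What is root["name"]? "node_45"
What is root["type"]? "root"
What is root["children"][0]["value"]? 5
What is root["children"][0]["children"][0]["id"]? 197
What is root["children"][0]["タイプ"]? "element"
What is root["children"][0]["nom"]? "node_996"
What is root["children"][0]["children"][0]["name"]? "node_197"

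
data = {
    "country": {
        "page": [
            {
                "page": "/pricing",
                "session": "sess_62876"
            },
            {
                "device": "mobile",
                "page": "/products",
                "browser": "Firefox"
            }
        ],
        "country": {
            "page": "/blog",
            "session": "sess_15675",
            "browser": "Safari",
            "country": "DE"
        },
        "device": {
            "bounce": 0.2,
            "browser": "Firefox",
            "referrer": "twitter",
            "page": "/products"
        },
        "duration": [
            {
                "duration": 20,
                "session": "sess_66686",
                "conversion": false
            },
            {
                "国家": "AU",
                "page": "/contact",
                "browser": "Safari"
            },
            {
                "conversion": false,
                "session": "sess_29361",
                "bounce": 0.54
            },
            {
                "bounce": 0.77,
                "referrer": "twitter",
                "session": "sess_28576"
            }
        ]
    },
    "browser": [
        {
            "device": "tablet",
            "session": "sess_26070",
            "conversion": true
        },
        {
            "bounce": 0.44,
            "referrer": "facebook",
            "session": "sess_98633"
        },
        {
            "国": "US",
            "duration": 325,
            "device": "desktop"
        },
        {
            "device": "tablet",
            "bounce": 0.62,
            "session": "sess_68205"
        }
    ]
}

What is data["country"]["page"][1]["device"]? "mobile"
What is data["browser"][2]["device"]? "desktop"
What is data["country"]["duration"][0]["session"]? "sess_66686"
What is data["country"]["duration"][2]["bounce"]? 0.54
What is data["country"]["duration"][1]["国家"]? "AU"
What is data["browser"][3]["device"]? "tablet"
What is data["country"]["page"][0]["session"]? "sess_62876"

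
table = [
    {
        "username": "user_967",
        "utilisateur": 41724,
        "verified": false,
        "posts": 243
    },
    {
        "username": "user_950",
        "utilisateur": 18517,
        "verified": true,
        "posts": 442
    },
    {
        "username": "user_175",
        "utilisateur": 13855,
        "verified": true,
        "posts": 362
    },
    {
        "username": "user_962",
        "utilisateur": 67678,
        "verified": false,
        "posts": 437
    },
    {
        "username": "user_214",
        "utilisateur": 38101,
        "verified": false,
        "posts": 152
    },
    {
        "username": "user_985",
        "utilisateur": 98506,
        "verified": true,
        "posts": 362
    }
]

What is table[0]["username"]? "user_967"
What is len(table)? 6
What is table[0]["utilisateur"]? 41724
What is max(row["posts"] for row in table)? 442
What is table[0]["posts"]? 243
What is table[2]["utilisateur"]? 13855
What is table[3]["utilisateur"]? 67678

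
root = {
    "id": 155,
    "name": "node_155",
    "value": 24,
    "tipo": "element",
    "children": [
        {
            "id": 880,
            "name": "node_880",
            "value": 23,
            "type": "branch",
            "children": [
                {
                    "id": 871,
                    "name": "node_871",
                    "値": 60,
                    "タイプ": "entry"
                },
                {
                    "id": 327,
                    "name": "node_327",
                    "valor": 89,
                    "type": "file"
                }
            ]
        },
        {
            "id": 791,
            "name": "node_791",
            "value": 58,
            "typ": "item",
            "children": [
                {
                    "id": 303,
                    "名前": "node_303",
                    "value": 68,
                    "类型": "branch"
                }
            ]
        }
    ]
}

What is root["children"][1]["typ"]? "item"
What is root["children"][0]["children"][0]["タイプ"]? "entry"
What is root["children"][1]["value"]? 58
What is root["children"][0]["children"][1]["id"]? 327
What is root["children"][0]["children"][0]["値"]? 60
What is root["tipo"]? "element"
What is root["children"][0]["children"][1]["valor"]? 89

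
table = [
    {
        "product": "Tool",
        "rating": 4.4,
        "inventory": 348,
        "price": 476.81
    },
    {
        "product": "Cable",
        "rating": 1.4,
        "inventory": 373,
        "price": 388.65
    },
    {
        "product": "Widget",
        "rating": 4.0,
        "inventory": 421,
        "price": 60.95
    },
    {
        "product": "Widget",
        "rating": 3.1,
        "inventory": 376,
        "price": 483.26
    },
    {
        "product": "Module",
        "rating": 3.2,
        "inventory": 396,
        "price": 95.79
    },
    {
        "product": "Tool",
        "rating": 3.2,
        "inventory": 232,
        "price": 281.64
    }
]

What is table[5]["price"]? 281.64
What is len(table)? 6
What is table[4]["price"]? 95.79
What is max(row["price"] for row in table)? 483.26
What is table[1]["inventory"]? 373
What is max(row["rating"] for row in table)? 4.4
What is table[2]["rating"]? 4.0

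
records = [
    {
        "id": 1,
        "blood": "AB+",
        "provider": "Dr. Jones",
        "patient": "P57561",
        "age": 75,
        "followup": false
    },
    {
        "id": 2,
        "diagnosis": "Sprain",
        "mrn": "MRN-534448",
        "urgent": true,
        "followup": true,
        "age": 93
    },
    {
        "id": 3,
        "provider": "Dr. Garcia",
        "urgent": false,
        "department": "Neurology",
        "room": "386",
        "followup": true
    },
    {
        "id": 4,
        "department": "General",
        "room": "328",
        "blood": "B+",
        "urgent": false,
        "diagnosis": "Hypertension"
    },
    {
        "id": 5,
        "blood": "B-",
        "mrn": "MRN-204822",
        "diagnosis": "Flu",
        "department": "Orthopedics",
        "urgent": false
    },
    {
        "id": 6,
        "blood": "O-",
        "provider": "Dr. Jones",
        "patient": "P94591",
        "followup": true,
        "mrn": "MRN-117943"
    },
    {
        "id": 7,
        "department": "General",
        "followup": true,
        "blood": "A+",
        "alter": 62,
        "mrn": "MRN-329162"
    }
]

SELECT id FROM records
[1, 2, 3, 4, 5, 6, 7]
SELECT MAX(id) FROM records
7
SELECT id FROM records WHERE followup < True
[1]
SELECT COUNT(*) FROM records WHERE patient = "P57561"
1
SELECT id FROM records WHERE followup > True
[]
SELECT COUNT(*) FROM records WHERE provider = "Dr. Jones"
2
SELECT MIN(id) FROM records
1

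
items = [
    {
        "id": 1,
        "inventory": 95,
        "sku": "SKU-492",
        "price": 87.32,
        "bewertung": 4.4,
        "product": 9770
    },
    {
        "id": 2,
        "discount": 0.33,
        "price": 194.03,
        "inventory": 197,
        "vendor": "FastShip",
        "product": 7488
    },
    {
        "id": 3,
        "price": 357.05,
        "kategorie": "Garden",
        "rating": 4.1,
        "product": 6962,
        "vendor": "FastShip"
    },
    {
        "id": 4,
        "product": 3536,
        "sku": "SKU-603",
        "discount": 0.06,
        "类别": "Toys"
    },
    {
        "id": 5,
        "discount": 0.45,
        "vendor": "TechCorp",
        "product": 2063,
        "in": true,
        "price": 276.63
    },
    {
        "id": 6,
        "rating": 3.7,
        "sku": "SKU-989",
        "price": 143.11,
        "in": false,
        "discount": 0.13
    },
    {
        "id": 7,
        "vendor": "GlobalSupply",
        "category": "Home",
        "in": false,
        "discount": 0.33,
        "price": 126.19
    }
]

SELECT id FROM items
[1, 2, 3, 4, 5, 6, 7]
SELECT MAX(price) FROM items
357.05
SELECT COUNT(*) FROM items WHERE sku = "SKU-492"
1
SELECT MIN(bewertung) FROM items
4.4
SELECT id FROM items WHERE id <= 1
[1]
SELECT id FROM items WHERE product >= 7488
[1, 2]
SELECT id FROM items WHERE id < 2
[1]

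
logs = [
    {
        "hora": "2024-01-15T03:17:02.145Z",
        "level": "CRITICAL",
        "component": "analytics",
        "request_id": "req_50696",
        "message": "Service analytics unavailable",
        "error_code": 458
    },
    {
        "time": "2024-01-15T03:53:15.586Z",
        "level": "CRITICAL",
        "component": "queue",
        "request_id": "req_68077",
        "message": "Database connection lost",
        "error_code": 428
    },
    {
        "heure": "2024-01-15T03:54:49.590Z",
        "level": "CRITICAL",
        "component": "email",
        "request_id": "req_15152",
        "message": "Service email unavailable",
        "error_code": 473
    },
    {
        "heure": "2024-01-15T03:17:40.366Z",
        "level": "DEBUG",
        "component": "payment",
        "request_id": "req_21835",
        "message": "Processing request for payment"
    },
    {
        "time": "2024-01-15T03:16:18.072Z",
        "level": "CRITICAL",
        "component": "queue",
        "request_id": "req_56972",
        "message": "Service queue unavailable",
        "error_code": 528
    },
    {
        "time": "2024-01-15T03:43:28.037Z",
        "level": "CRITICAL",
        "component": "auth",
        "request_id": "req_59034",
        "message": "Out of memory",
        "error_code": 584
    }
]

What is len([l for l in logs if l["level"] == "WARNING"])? 0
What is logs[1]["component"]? "queue"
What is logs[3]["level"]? "DEBUG"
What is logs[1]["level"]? "CRITICAL"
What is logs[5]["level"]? "CRITICAL"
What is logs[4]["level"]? "CRITICAL"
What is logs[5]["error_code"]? 584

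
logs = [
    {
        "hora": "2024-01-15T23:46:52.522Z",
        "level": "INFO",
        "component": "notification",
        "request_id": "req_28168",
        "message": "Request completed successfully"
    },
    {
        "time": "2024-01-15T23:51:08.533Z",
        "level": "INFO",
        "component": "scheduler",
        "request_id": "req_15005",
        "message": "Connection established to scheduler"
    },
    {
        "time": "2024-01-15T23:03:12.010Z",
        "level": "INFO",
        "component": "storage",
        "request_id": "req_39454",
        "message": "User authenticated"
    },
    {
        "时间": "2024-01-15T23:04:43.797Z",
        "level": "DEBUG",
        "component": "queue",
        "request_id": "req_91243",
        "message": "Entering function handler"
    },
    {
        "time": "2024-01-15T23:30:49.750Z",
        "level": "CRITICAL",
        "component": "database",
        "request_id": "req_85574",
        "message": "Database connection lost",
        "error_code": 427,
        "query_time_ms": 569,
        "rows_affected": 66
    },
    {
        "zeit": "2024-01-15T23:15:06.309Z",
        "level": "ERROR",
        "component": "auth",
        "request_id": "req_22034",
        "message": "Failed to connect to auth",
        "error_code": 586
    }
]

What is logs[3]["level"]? "DEBUG"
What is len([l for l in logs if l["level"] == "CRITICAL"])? 1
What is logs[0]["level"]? "INFO"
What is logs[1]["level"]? "INFO"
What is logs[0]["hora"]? "2024-01-15T23:46:52.522Z"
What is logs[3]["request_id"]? "req_91243"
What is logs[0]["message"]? "Request completed successfully"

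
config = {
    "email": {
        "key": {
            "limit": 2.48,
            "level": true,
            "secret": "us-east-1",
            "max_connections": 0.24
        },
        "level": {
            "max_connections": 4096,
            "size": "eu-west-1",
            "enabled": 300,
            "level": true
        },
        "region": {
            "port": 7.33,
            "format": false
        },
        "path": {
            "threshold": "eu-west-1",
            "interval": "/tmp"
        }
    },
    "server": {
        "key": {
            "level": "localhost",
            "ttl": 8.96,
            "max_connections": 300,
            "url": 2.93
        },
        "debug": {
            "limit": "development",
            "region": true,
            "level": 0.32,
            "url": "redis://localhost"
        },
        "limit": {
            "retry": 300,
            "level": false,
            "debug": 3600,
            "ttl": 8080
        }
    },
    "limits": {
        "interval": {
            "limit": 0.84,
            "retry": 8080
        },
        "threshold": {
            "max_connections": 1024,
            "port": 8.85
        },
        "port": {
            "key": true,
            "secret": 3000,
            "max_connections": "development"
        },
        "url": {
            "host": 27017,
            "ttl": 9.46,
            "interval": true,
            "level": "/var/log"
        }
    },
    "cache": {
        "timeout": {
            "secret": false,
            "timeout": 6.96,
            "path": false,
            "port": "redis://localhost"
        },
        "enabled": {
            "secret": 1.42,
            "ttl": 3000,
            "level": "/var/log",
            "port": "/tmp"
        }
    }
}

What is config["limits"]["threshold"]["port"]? 8.85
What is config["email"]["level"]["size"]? "eu-west-1"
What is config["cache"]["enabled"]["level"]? "/var/log"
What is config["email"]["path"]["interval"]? "/tmp"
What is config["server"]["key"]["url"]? 2.93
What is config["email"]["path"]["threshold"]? "eu-west-1"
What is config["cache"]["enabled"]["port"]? "/tmp"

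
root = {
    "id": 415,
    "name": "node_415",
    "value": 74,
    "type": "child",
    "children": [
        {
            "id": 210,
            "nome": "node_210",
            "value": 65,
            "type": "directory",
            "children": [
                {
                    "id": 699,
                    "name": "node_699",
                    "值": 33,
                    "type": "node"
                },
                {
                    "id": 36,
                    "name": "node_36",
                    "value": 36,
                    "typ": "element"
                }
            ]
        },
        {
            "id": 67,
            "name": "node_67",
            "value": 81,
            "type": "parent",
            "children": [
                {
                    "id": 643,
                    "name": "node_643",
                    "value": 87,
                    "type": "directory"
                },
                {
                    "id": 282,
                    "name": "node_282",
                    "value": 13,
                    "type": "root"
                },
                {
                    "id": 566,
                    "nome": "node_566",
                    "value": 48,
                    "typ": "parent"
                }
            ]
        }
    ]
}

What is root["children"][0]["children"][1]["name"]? "node_36"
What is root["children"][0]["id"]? 210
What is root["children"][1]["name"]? "node_67"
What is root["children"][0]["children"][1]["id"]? 36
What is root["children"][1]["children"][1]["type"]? "root"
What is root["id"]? 415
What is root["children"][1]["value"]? 81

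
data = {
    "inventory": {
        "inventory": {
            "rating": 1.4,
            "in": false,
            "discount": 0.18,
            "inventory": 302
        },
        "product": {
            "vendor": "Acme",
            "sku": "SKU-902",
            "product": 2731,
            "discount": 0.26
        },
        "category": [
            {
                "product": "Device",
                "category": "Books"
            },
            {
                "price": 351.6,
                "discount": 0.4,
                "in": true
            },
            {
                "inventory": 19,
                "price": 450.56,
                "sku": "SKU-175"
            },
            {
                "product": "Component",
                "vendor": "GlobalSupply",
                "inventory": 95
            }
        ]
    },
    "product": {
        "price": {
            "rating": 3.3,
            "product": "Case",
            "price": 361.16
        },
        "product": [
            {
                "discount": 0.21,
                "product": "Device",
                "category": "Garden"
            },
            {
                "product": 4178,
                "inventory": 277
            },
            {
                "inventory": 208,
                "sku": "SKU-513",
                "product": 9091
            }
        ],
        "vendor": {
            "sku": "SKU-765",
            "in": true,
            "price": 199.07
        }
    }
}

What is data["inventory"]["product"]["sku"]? "SKU-902"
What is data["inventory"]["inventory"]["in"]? False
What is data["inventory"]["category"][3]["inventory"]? 95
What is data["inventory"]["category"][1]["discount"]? 0.4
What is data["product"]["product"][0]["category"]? "Garden"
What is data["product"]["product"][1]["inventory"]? 277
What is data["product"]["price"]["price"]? 361.16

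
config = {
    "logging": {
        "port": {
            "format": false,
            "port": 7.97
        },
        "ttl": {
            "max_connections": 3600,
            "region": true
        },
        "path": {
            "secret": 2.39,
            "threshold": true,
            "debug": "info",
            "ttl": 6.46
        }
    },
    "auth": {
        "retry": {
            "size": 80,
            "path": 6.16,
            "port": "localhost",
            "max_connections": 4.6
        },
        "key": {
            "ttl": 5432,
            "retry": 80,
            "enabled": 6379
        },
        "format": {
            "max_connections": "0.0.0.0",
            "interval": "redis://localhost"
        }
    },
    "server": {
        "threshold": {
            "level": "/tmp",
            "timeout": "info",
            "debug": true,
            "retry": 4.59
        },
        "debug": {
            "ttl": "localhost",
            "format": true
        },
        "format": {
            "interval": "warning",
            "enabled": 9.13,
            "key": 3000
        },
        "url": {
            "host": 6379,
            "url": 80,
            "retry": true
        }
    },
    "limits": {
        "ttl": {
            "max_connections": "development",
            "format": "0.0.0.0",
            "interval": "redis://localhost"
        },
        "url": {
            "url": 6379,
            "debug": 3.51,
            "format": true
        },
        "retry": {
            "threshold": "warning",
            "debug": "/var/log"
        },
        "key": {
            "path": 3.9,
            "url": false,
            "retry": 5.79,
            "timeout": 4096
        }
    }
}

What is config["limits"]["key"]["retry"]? 5.79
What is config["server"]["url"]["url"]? 80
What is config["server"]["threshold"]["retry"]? 4.59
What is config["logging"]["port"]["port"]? 7.97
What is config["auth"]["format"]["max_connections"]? "0.0.0.0"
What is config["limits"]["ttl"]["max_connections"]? "development"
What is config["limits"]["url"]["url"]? 6379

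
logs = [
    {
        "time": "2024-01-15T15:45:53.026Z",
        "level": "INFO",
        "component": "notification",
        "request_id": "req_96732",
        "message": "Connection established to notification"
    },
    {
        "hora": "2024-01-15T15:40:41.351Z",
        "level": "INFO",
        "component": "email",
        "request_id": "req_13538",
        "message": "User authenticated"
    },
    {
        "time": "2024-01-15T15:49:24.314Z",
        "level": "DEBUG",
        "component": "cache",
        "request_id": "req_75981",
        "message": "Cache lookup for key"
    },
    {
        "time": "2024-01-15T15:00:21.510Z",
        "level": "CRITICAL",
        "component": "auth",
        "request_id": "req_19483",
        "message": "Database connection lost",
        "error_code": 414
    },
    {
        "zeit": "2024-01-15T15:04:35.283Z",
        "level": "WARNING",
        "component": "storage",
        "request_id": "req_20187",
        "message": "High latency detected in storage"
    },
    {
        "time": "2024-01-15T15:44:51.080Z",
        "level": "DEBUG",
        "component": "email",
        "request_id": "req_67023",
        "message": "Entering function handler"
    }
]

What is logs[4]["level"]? "WARNING"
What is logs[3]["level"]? "CRITICAL"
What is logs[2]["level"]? "DEBUG"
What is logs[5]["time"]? "2024-01-15T15:44:51.080Z"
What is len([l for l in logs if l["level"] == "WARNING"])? 1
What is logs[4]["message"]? "High latency detected in storage"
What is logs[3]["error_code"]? 414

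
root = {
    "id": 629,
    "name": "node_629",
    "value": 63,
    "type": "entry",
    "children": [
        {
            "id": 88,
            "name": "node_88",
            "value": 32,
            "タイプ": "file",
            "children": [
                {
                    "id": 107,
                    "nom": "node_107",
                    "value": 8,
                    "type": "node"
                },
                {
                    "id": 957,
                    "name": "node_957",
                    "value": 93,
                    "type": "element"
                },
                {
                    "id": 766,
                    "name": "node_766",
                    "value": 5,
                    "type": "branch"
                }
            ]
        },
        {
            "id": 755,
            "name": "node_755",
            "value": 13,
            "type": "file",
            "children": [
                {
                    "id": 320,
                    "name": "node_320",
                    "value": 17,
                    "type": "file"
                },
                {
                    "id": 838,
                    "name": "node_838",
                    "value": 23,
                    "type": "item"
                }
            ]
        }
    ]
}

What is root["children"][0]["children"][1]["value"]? 93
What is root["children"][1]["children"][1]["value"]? 23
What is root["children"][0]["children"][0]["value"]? 8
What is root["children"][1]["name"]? "node_755"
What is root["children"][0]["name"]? "node_88"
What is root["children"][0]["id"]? 88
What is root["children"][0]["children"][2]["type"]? "branch"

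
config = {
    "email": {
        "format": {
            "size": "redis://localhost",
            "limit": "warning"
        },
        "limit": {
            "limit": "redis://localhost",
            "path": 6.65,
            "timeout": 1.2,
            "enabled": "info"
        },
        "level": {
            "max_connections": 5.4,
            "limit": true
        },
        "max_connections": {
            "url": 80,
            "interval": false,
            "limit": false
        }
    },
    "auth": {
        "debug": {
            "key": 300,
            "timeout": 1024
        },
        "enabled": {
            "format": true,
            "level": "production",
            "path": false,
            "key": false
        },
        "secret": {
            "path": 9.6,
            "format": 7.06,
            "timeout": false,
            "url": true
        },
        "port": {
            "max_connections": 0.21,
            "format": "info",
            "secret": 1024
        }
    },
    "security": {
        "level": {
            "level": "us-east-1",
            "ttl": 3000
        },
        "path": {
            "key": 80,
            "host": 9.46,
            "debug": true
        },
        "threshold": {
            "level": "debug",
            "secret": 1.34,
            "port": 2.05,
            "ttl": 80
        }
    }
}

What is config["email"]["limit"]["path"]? 6.65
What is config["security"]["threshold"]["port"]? 2.05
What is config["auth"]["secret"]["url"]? True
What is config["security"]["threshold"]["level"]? "debug"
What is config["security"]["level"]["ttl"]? 3000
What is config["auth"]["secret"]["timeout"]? False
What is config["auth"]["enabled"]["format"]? True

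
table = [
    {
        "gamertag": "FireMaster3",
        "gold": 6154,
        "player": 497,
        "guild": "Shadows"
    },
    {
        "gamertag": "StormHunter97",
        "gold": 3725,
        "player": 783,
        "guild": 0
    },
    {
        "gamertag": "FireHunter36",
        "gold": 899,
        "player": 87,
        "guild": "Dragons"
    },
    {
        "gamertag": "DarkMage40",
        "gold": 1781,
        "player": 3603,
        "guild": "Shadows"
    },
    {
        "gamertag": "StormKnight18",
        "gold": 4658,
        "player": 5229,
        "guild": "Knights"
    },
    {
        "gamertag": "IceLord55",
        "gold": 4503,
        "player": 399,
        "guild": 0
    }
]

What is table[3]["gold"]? 1781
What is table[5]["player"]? 399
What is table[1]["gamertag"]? "StormHunter97"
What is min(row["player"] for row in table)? 87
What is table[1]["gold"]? 3725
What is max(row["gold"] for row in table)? 6154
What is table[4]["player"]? 5229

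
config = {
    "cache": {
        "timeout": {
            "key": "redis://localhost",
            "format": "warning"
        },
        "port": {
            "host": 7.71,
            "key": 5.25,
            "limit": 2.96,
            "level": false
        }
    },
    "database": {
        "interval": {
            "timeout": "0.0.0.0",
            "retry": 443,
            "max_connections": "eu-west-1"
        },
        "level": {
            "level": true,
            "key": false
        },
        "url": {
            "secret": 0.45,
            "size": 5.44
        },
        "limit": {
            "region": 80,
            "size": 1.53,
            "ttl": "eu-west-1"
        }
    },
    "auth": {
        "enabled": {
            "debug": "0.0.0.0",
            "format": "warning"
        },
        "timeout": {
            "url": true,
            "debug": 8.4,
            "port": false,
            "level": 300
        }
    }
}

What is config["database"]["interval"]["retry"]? 443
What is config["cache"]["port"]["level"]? False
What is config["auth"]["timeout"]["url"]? True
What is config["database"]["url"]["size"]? 5.44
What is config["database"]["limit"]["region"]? 80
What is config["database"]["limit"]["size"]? 1.53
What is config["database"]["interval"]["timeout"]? "0.0.0.0"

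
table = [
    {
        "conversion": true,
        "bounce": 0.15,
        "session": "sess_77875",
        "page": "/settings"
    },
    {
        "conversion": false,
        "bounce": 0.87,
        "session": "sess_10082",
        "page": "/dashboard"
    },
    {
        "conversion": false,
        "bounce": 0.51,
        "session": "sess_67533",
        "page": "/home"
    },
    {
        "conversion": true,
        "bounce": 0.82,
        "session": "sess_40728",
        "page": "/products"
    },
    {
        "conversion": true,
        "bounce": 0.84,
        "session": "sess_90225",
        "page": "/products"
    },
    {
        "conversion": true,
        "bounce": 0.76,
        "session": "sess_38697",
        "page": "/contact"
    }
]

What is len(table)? 6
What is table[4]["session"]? "sess_90225"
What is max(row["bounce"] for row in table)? 0.87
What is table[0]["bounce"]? 0.15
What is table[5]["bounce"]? 0.76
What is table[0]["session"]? "sess_77875"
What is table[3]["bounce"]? 0.82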